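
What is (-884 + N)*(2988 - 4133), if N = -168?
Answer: 1204540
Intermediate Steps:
(-884 + N)*(2988 - 4133) = (-884 - 168)*(2988 - 4133) = -1052*(-1145) = 1204540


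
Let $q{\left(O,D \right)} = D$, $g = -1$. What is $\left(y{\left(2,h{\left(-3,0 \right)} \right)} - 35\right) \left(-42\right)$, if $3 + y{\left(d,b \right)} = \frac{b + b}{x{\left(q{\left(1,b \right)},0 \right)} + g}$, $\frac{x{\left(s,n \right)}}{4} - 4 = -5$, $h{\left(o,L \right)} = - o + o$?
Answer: $1596$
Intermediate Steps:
$h{\left(o,L \right)} = 0$
$x{\left(s,n \right)} = -4$ ($x{\left(s,n \right)} = 16 + 4 \left(-5\right) = 16 - 20 = -4$)
$y{\left(d,b \right)} = -3 - \frac{2 b}{5}$ ($y{\left(d,b \right)} = -3 + \frac{b + b}{-4 - 1} = -3 + \frac{2 b}{-5} = -3 + 2 b \left(- \frac{1}{5}\right) = -3 - \frac{2 b}{5}$)
$\left(y{\left(2,h{\left(-3,0 \right)} \right)} - 35\right) \left(-42\right) = \left(\left(-3 - 0\right) - 35\right) \left(-42\right) = \left(\left(-3 + 0\right) - 35\right) \left(-42\right) = \left(-3 - 35\right) \left(-42\right) = \left(-38\right) \left(-42\right) = 1596$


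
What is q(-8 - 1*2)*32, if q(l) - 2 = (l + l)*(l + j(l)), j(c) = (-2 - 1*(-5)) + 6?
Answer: 704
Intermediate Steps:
j(c) = 9 (j(c) = (-2 + 5) + 6 = 3 + 6 = 9)
q(l) = 2 + 2*l*(9 + l) (q(l) = 2 + (l + l)*(l + 9) = 2 + (2*l)*(9 + l) = 2 + 2*l*(9 + l))
q(-8 - 1*2)*32 = (2 + 2*(-8 - 1*2)² + 18*(-8 - 1*2))*32 = (2 + 2*(-8 - 2)² + 18*(-8 - 2))*32 = (2 + 2*(-10)² + 18*(-10))*32 = (2 + 2*100 - 180)*32 = (2 + 200 - 180)*32 = 22*32 = 704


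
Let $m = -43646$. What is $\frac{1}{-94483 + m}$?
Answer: $- \frac{1}{138129} \approx -7.2396 \cdot 10^{-6}$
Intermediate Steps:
$\frac{1}{-94483 + m} = \frac{1}{-94483 - 43646} = \frac{1}{-138129} = - \frac{1}{138129}$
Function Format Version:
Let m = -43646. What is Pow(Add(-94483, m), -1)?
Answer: Rational(-1, 138129) ≈ -7.2396e-6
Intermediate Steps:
Pow(Add(-94483, m), -1) = Pow(Add(-94483, -43646), -1) = Pow(-138129, -1) = Rational(-1, 138129)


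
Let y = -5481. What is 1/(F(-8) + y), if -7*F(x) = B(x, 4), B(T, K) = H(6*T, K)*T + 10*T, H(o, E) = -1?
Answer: -7/38295 ≈ -0.00018279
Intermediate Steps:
B(T, K) = 9*T (B(T, K) = -T + 10*T = 9*T)
F(x) = -9*x/7
1/(F(-8) + y) = 1/(-9/7*(-8) - 5481) = 1/(72/7 - 5481) = 1/(-38295/7) = -7/38295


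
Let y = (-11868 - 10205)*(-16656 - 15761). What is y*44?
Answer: 31483779404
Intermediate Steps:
y = 715540441 (y = -22073*(-32417) = 715540441)
y*44 = 715540441*44 = 31483779404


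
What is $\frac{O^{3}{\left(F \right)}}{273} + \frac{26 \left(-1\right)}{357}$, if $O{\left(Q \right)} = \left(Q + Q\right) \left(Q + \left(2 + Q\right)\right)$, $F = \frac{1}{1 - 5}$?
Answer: $- \frac{22091}{297024} \approx -0.074374$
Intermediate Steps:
$F = - \frac{1}{4}$ ($F = \frac{1}{-4} = - \frac{1}{4} \approx -0.25$)
$O{\left(Q \right)} = 2 Q \left(2 + 2 Q\right)$
$\frac{O^{3}{\left(F \right)}}{273} + \frac{26 \left(-1\right)}{357} = \frac{\left(4 \left(- \frac{1}{4}\right) \left(1 - \frac{1}{4}\right)\right)^{3}}{273} + \frac{26 \left(-1\right)}{357} = \left(4 \left(- \frac{1}{4}\right) \frac{3}{4}\right)^{3} \cdot \frac{1}{273} - \frac{26}{357} = \left(- \frac{3}{4}\right)^{3} \cdot \frac{1}{273} - \frac{26}{357} = \left(- \frac{27}{64}\right) \frac{1}{273} - \frac{26}{357} = - \frac{9}{5824} - \frac{26}{357} = - \frac{22091}{297024}$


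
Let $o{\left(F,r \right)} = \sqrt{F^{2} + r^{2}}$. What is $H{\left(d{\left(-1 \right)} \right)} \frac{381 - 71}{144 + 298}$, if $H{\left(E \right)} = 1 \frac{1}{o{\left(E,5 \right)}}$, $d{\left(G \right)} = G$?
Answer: $\frac{155 \sqrt{26}}{5746} \approx 0.13755$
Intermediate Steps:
$H{\left(E \right)} = \frac{1}{\sqrt{25 + E^{2}}}$ ($H{\left(E \right)} = 1 \frac{1}{\sqrt{E^{2} + 5^{2}}} = 1 \frac{1}{\sqrt{E^{2} + 25}} = 1 \frac{1}{\sqrt{25 + E^{2}}} = \frac{1}{\sqrt{25 + E^{2}}}$)
$H{\left(d{\left(-1 \right)} \right)} \frac{381 - 71}{144 + 298} = \frac{\left(381 - 71\right) \frac{1}{144 + 298}}{\sqrt{25 + \left(-1\right)^{2}}} = \frac{310 \cdot \frac{1}{442}}{\sqrt{25 + 1}} = \frac{310 \cdot \frac{1}{442}}{\sqrt{26}} = \frac{\sqrt{26}}{26} \cdot \frac{155}{221} = \frac{155 \sqrt{26}}{5746}$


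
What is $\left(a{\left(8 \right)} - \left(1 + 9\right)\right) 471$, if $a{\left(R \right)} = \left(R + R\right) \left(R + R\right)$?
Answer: $115866$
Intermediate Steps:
$a{\left(R \right)} = 4 R^{2}$ ($a{\left(R \right)} = 2 R 2 R = 4 R^{2}$)
$\left(a{\left(8 \right)} - \left(1 + 9\right)\right) 471 = \left(4 \cdot 8^{2} - \left(1 + 9\right)\right) 471 = \left(4 \cdot 64 - 10\right) 471 = \left(256 - 10\right) 471 = 246 \cdot 471 = 115866$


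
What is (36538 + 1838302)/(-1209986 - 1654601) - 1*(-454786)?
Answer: 118433835322/260417 ≈ 4.5479e+5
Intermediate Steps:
(36538 + 1838302)/(-1209986 - 1654601) - 1*(-454786) = 1874840/(-2864587) + 454786 = 1874840*(-1/2864587) + 454786 = -170440/260417 + 454786 = 118433835322/260417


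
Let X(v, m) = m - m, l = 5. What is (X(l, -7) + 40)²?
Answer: 1600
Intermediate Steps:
X(v, m) = 0
(X(l, -7) + 40)² = (0 + 40)² = 40² = 1600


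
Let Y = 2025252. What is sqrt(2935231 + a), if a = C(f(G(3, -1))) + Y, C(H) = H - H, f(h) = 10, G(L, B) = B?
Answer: sqrt(4960483) ≈ 2227.2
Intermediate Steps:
C(H) = 0
a = 2025252 (a = 0 + 2025252 = 2025252)
sqrt(2935231 + a) = sqrt(2935231 + 2025252) = sqrt(4960483)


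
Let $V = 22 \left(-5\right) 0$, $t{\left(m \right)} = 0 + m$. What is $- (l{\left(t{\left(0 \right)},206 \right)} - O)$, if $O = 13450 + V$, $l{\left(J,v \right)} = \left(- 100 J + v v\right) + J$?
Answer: $-28986$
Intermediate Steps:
$t{\left(m \right)} = m$
$V = 0$ ($V = \left(-110\right) 0 = 0$)
$l{\left(J,v \right)} = v^{2} - 99 J$ ($l{\left(J,v \right)} = \left(- 100 J + v^{2}\right) + J = \left(v^{2} - 100 J\right) + J = v^{2} - 99 J$)
$O = 13450$ ($O = 13450 + 0 = 13450$)
$- (l{\left(t{\left(0 \right)},206 \right)} - O) = - (\left(206^{2} - 0\right) - 13450) = - (\left(42436 + 0\right) - 13450) = - (42436 - 13450) = \left(-1\right) 28986 = -28986$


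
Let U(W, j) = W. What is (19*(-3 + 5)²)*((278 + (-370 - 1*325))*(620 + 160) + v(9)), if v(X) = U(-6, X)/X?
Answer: -74159432/3 ≈ -2.4720e+7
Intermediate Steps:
v(X) = -6/X
(19*(-3 + 5)²)*((278 + (-370 - 1*325))*(620 + 160) + v(9)) = (19*(-3 + 5)²)*((278 + (-370 - 1*325))*(620 + 160) - 6/9) = (19*2²)*((278 + (-370 - 325))*780 - 6*⅑) = (19*4)*((278 - 695)*780 - ⅔) = 76*(-417*780 - ⅔) = 76*(-325260 - ⅔) = 76*(-975782/3) = -74159432/3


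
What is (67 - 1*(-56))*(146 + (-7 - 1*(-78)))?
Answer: 26691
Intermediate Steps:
(67 - 1*(-56))*(146 + (-7 - 1*(-78))) = (67 + 56)*(146 + (-7 + 78)) = 123*(146 + 71) = 123*217 = 26691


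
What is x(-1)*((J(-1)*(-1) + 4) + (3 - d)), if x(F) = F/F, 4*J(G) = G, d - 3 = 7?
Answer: -11/4 ≈ -2.7500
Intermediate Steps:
d = 10 (d = 3 + 7 = 10)
J(G) = G/4
x(F) = 1
x(-1)*((J(-1)*(-1) + 4) + (3 - d)) = 1*((((¼)*(-1))*(-1) + 4) + (3 - 1*10)) = 1*((-¼*(-1) + 4) + (3 - 10)) = 1*((¼ + 4) - 7) = 1*(17/4 - 7) = 1*(-11/4) = -11/4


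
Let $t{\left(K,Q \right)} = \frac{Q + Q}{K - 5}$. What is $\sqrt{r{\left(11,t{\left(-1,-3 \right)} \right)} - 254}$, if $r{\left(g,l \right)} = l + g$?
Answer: $11 i \sqrt{2} \approx 15.556 i$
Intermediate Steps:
$t{\left(K,Q \right)} = \frac{2 Q}{-5 + K}$
$r{\left(g,l \right)} = g + l$
$\sqrt{r{\left(11,t{\left(-1,-3 \right)} \right)} - 254} = \sqrt{\left(11 + 2 \left(-3\right) \frac{1}{-5 - 1}\right) - 254} = \sqrt{\left(11 + 2 \left(-3\right) \frac{1}{-6}\right) - 254} = \sqrt{\left(11 + 2 \left(-3\right) \left(- \frac{1}{6}\right)\right) - 254} = \sqrt{\left(11 + 1\right) - 254} = \sqrt{12 - 254} = \sqrt{-242} = 11 i \sqrt{2}$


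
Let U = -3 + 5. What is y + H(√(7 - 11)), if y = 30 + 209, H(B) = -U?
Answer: 237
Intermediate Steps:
U = 2
H(B) = -2 (H(B) = -1*2 = -2)
y = 239
y + H(√(7 - 11)) = 239 - 2 = 237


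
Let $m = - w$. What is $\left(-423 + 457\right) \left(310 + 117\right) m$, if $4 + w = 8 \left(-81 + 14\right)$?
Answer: $7839720$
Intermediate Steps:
$w = -540$ ($w = -4 + 8 \left(-81 + 14\right) = -4 + 8 \left(-67\right) = -4 - 536 = -540$)
$m = 540$ ($m = \left(-1\right) \left(-540\right) = 540$)
$\left(-423 + 457\right) \left(310 + 117\right) m = \left(-423 + 457\right) \left(310 + 117\right) 540 = 34 \cdot 427 \cdot 540 = 14518 \cdot 540 = 7839720$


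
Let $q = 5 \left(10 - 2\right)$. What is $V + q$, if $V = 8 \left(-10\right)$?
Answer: $-40$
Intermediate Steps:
$V = -80$
$q = 40$ ($q = 5 \cdot 8 = 40$)
$V + q = -80 + 40 = -40$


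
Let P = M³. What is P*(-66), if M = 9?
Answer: -48114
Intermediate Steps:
P = 729 (P = 9³ = 729)
P*(-66) = 729*(-66) = -48114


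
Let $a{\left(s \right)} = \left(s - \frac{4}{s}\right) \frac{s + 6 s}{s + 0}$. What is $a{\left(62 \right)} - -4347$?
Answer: $\frac{148197}{31} \approx 4780.5$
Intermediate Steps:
$a{\left(s \right)} = - \frac{28}{s} + 7 s$ ($a{\left(s \right)} = \left(s - \frac{4}{s}\right) \frac{7 s}{s} = \left(s - \frac{4}{s}\right) 7 = - \frac{28}{s} + 7 s$)
$a{\left(62 \right)} - -4347 = \left(- \frac{28}{62} + 7 \cdot 62\right) - -4347 = \left(\left(-28\right) \frac{1}{62} + 434\right) + 4347 = \left(- \frac{14}{31} + 434\right) + 4347 = \frac{13440}{31} + 4347 = \frac{148197}{31}$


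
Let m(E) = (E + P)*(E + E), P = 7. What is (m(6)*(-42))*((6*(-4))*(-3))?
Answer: -471744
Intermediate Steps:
m(E) = 2*E*(7 + E) (m(E) = (E + 7)*(E + E) = (7 + E)*(2*E) = 2*E*(7 + E))
(m(6)*(-42))*((6*(-4))*(-3)) = ((2*6*(7 + 6))*(-42))*((6*(-4))*(-3)) = ((2*6*13)*(-42))*(-24*(-3)) = (156*(-42))*72 = -6552*72 = -471744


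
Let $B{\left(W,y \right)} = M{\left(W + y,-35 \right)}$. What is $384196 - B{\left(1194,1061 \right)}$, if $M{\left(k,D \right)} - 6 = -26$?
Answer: $384216$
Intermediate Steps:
$M{\left(k,D \right)} = -20$ ($M{\left(k,D \right)} = 6 - 26 = -20$)
$B{\left(W,y \right)} = -20$
$384196 - B{\left(1194,1061 \right)} = 384196 - -20 = 384196 + 20 = 384216$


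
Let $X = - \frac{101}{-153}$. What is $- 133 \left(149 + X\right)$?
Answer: $- \frac{3045434}{153} \approx -19905.0$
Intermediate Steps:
$X = \frac{101}{153}$ ($X = \left(-101\right) \left(- \frac{1}{153}\right) = \frac{101}{153} \approx 0.66013$)
$- 133 \left(149 + X\right) = - 133 \left(149 + \frac{101}{153}\right) = \left(-133\right) \frac{22898}{153} = - \frac{3045434}{153}$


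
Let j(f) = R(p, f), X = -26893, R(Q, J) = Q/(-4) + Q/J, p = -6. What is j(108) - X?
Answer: 242050/9 ≈ 26894.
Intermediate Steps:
R(Q, J) = -Q/4 + Q/J (R(Q, J) = Q*(-1/4) + Q/J = -Q/4 + Q/J)
j(f) = 3/2 - 6/f (j(f) = -1/4*(-6) - 6/f = 3/2 - 6/f)
j(108) - X = (3/2 - 6/108) - 1*(-26893) = (3/2 - 6*1/108) + 26893 = (3/2 - 1/18) + 26893 = 13/9 + 26893 = 242050/9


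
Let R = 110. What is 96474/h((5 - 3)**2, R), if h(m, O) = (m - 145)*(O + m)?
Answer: -16079/2679 ≈ -6.0019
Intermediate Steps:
h(m, O) = (-145 + m)*(O + m)
96474/h((5 - 3)**2, R) = 96474/(((5 - 3)**2)**2 - 145*110 - 145*(5 - 3)**2 + 110*(5 - 3)**2) = 96474/((2**2)**2 - 15950 - 145*2**2 + 110*2**2) = 96474/(4**2 - 15950 - 145*4 + 110*4) = 96474/(16 - 15950 - 580 + 440) = 96474/(-16074) = 96474*(-1/16074) = -16079/2679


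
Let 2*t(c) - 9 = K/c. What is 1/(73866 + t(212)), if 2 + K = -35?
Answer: 424/31321055 ≈ 1.3537e-5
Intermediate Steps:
K = -37 (K = -2 - 35 = -37)
t(c) = 9/2 - 37/(2*c) (t(c) = 9/2 + (-37/c)/2 = 9/2 - 37/(2*c))
1/(73866 + t(212)) = 1/(73866 + (½)*(-37 + 9*212)/212) = 1/(73866 + (½)*(1/212)*(-37 + 1908)) = 1/(73866 + (½)*(1/212)*1871) = 1/(73866 + 1871/424) = 1/(31321055/424) = 424/31321055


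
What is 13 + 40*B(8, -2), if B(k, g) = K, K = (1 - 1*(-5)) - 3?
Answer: 133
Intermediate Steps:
K = 3 (K = (1 + 5) - 3 = 6 - 3 = 3)
B(k, g) = 3
13 + 40*B(8, -2) = 13 + 40*3 = 13 + 120 = 133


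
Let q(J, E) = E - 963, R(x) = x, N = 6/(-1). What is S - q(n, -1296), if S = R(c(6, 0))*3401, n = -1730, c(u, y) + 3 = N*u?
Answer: -130380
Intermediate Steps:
N = -6 (N = 6*(-1) = -6)
c(u, y) = -3 - 6*u
q(J, E) = -963 + E
S = -132639 (S = (-3 - 6*6)*3401 = (-3 - 36)*3401 = -39*3401 = -132639)
S - q(n, -1296) = -132639 - (-963 - 1296) = -132639 - 1*(-2259) = -132639 + 2259 = -130380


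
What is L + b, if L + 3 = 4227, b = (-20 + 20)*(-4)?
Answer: 4224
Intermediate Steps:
b = 0 (b = 0*(-4) = 0)
L = 4224 (L = -3 + 4227 = 4224)
L + b = 4224 + 0 = 4224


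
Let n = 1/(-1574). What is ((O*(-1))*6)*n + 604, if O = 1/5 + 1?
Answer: 2376758/3935 ≈ 604.00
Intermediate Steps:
O = 6/5 (O = ⅕ + 1 = 6/5 ≈ 1.2000)
n = -1/1574 ≈ -0.00063532
((O*(-1))*6)*n + 604 = (((6/5)*(-1))*6)*(-1/1574) + 604 = -6/5*6*(-1/1574) + 604 = -36/5*(-1/1574) + 604 = 18/3935 + 604 = 2376758/3935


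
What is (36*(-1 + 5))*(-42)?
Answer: -6048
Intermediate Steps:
(36*(-1 + 5))*(-42) = (36*4)*(-42) = 144*(-42) = -6048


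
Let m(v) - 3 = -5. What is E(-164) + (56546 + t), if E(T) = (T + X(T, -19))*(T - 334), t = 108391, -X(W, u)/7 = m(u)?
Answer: 239637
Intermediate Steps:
m(v) = -2 (m(v) = 3 - 5 = -2)
X(W, u) = 14 (X(W, u) = -7*(-2) = 14)
E(T) = (-334 + T)*(14 + T) (E(T) = (T + 14)*(T - 334) = (14 + T)*(-334 + T) = (-334 + T)*(14 + T))
E(-164) + (56546 + t) = (-4676 + (-164)² - 320*(-164)) + (56546 + 108391) = (-4676 + 26896 + 52480) + 164937 = 74700 + 164937 = 239637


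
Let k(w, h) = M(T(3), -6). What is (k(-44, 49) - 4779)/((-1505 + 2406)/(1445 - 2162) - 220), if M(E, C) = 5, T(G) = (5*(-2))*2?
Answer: 488994/22663 ≈ 21.577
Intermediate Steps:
T(G) = -20 (T(G) = -10*2 = -20)
k(w, h) = 5
(k(-44, 49) - 4779)/((-1505 + 2406)/(1445 - 2162) - 220) = (5 - 4779)/((-1505 + 2406)/(1445 - 2162) - 220) = -4774/(901/(-717) - 220) = -4774/(901*(-1/717) - 220) = -4774/(-901/717 - 220) = -4774/(-158641/717) = -4774*(-717/158641) = 488994/22663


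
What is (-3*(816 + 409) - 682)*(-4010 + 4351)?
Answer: -1485737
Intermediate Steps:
(-3*(816 + 409) - 682)*(-4010 + 4351) = (-3*1225 - 682)*341 = (-3675 - 682)*341 = -4357*341 = -1485737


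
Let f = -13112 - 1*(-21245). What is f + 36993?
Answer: 45126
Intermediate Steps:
f = 8133 (f = -13112 + 21245 = 8133)
f + 36993 = 8133 + 36993 = 45126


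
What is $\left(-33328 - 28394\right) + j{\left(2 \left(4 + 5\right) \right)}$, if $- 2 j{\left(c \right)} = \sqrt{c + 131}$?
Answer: $-61722 - \frac{\sqrt{149}}{2} \approx -61728.0$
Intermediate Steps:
$j{\left(c \right)} = - \frac{\sqrt{131 + c}}{2}$ ($j{\left(c \right)} = - \frac{\sqrt{c + 131}}{2} = - \frac{\sqrt{131 + c}}{2}$)
$\left(-33328 - 28394\right) + j{\left(2 \left(4 + 5\right) \right)} = \left(-33328 - 28394\right) - \frac{\sqrt{131 + 2 \left(4 + 5\right)}}{2} = -61722 - \frac{\sqrt{131 + 2 \cdot 9}}{2} = -61722 - \frac{\sqrt{131 + 18}}{2} = -61722 - \frac{\sqrt{149}}{2}$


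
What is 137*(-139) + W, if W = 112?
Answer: -18931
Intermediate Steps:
137*(-139) + W = 137*(-139) + 112 = -19043 + 112 = -18931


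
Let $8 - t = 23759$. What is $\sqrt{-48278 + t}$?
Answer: $i \sqrt{72029} \approx 268.38 i$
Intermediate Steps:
$t = -23751$ ($t = 8 - 23759 = -23751$)
$\sqrt{-48278 + t} = \sqrt{-48278 - 23751} = \sqrt{-72029} = i \sqrt{72029}$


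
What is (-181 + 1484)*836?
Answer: 1089308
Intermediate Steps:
(-181 + 1484)*836 = 1303*836 = 1089308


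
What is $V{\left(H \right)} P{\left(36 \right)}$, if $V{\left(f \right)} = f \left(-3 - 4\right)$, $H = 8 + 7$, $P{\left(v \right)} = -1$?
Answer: $105$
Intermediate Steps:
$H = 15$
$V{\left(f \right)} = - 7 f$ ($V{\left(f \right)} = f \left(-7\right) = - 7 f$)
$V{\left(H \right)} P{\left(36 \right)} = \left(-7\right) 15 \left(-1\right) = \left(-105\right) \left(-1\right) = 105$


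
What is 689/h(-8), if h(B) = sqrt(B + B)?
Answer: -689*I/4 ≈ -172.25*I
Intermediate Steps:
h(B) = sqrt(2)*sqrt(B) (h(B) = sqrt(2*B) = sqrt(2)*sqrt(B))
689/h(-8) = 689/((sqrt(2)*sqrt(-8))) = 689/((sqrt(2)*(2*I*sqrt(2)))) = 689/((4*I)) = 689*(-I/4) = -689*I/4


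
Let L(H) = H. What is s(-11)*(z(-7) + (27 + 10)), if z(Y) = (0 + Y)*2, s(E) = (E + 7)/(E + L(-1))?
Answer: 23/3 ≈ 7.6667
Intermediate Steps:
s(E) = (7 + E)/(-1 + E) (s(E) = (E + 7)/(E - 1) = (7 + E)/(-1 + E))
z(Y) = 2*Y (z(Y) = Y*2 = 2*Y)
s(-11)*(z(-7) + (27 + 10)) = ((7 - 11)/(-1 - 11))*(2*(-7) + (27 + 10)) = (-4/(-12))*(-14 + 37) = -1/12*(-4)*23 = (⅓)*23 = 23/3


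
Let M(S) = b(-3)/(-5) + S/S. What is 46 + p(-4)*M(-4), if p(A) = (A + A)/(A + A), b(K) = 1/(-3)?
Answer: 706/15 ≈ 47.067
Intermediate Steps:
b(K) = -⅓ (b(K) = 1*(-⅓) = -⅓)
p(A) = 1 (p(A) = (2*A)/((2*A)) = (2*A)*(1/(2*A)) = 1)
M(S) = 16/15 (M(S) = -⅓/(-5) + S/S = -⅓*(-⅕) + 1 = 1/15 + 1 = 16/15)
46 + p(-4)*M(-4) = 46 + 1*(16/15) = 46 + 16/15 = 706/15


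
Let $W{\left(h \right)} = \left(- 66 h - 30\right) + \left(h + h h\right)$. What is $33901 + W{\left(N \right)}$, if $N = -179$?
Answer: $77547$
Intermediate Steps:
$W{\left(h \right)} = -30 + h^{2} - 65 h$ ($W{\left(h \right)} = \left(-30 - 66 h\right) + \left(h + h^{2}\right) = -30 + h^{2} - 65 h$)
$33901 + W{\left(N \right)} = 33901 - \left(-11605 - 32041\right) = 33901 + \left(-30 + 32041 + 11635\right) = 33901 + 43646 = 77547$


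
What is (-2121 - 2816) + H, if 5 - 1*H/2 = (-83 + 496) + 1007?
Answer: -7767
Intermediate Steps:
H = -2830 (H = 10 - 2*((-83 + 496) + 1007) = 10 - 2*(413 + 1007) = 10 - 2*1420 = 10 - 2840 = -2830)
(-2121 - 2816) + H = (-2121 - 2816) - 2830 = -4937 - 2830 = -7767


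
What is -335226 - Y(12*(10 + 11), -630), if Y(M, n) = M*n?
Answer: -176466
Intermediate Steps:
-335226 - Y(12*(10 + 11), -630) = -335226 - 12*(10 + 11)*(-630) = -335226 - 12*21*(-630) = -335226 - 252*(-630) = -335226 - 1*(-158760) = -335226 + 158760 = -176466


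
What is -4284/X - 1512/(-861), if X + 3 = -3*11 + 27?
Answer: 19588/41 ≈ 477.76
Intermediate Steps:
X = -9 (X = -3 + (-3*11 + 27) = -3 + (-33 + 27) = -3 - 6 = -9)
-4284/X - 1512/(-861) = -4284/(-9) - 1512/(-861) = -4284*(-1/9) - 1512*(-1/861) = 476 + 72/41 = 19588/41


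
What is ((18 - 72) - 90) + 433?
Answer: 289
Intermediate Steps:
((18 - 72) - 90) + 433 = (-54 - 90) + 433 = -144 + 433 = 289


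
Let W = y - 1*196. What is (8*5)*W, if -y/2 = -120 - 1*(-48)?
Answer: -2080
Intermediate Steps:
y = 144 (y = -2*(-120 - 1*(-48)) = -2*(-120 + 48) = -2*(-72) = 144)
W = -52 (W = 144 - 1*196 = 144 - 196 = -52)
(8*5)*W = (8*5)*(-52) = 40*(-52) = -2080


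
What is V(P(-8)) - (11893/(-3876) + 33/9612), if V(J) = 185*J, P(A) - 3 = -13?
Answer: -955689161/517446 ≈ -1846.9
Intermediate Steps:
P(A) = -10 (P(A) = 3 - 13 = -10)
V(P(-8)) - (11893/(-3876) + 33/9612) = 185*(-10) - (11893/(-3876) + 33/9612) = -1850 - (11893*(-1/3876) + 33*(1/9612)) = -1850 - (-11893/3876 + 11/3204) = -1850 - 1*(-1585939/517446) = -1850 + 1585939/517446 = -955689161/517446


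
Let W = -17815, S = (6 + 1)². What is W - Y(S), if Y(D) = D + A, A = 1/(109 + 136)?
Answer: -4376681/245 ≈ -17864.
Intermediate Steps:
S = 49 (S = 7² = 49)
A = 1/245 ≈ 0.0040816
Y(D) = 1/245 + D (Y(D) = D + 1/245 = 1/245 + D)
W - Y(S) = -17815 - (1/245 + 49) = -17815 - 1*12006/245 = -17815 - 12006/245 = -4376681/245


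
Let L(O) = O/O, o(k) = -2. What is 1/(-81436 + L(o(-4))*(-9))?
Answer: -1/81445 ≈ -1.2278e-5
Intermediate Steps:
L(O) = 1
1/(-81436 + L(o(-4))*(-9)) = 1/(-81436 + 1*(-9)) = 1/(-81436 - 9) = 1/(-81445) = -1/81445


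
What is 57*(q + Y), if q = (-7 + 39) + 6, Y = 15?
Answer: 3021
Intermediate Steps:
q = 38 (q = 32 + 6 = 38)
57*(q + Y) = 57*(38 + 15) = 57*53 = 3021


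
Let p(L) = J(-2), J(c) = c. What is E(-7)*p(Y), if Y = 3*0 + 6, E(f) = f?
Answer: 14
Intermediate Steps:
Y = 6 (Y = 0 + 6 = 6)
p(L) = -2
E(-7)*p(Y) = -7*(-2) = 14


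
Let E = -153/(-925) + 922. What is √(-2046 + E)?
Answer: I*√38463239/185 ≈ 33.524*I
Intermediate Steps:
E = 853003/925 (E = -153*(-1/925) + 922 = 153/925 + 922 = 853003/925 ≈ 922.17)
√(-2046 + E) = √(-2046 + 853003/925) = √(-1039547/925) = I*√38463239/185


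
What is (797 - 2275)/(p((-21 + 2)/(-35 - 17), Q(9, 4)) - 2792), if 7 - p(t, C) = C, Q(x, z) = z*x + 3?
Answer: 739/1412 ≈ 0.52337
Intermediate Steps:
Q(x, z) = 3 + x*z (Q(x, z) = x*z + 3 = 3 + x*z)
p(t, C) = 7 - C
(797 - 2275)/(p((-21 + 2)/(-35 - 17), Q(9, 4)) - 2792) = (797 - 2275)/((7 - (3 + 9*4)) - 2792) = -1478/((7 - (3 + 36)) - 2792) = -1478/((7 - 1*39) - 2792) = -1478/((7 - 39) - 2792) = -1478/(-32 - 2792) = -1478/(-2824) = -1478*(-1/2824) = 739/1412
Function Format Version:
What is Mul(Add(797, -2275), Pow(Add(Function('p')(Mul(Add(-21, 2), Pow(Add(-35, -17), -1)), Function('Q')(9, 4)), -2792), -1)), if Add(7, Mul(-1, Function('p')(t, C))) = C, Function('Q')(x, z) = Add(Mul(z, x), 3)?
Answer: Rational(739, 1412) ≈ 0.52337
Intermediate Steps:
Function('Q')(x, z) = Add(3, Mul(x, z)) (Function('Q')(x, z) = Add(Mul(x, z), 3) = Add(3, Mul(x, z)))
Function('p')(t, C) = Add(7, Mul(-1, C))
Mul(Add(797, -2275), Pow(Add(Function('p')(Mul(Add(-21, 2), Pow(Add(-35, -17), -1)), Function('Q')(9, 4)), -2792), -1)) = Mul(Add(797, -2275), Pow(Add(Add(7, Mul(-1, Add(3, Mul(9, 4)))), -2792), -1)) = Mul(-1478, Pow(Add(Add(7, Mul(-1, Add(3, 36))), -2792), -1)) = Mul(-1478, Pow(Add(Add(7, Mul(-1, 39)), -2792), -1)) = Mul(-1478, Pow(Add(Add(7, -39), -2792), -1)) = Mul(-1478, Pow(Add(-32, -2792), -1)) = Mul(-1478, Pow(-2824, -1)) = Mul(-1478, Rational(-1, 2824)) = Rational(739, 1412)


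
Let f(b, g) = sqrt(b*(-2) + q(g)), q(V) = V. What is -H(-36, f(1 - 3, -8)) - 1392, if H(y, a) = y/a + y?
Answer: -1356 - 18*I ≈ -1356.0 - 18.0*I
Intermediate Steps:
f(b, g) = sqrt(g - 2*b) (f(b, g) = sqrt(b*(-2) + g) = sqrt(-2*b + g) = sqrt(g - 2*b))
H(y, a) = y + y/a
-H(-36, f(1 - 3, -8)) - 1392 = -(-36 - 36/sqrt(-8 - 2*(1 - 3))) - 1392 = -(-36 - 36/sqrt(-8 - 2*(-2))) - 1392 = -(-36 - 36/sqrt(-8 + 4)) - 1392 = -(-36 - 36*(-I/2)) - 1392 = -(-36 - (-18)*I) - 1392 = -(-36 + 18*I) - 1392 = (36 - 18*I) - 1392 = -1356 - 18*I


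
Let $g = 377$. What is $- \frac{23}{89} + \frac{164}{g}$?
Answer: $\frac{5925}{33553} \approx 0.17659$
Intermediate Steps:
$- \frac{23}{89} + \frac{164}{g} = - \frac{23}{89} + \frac{164}{377} = \frac{5925}{33553}$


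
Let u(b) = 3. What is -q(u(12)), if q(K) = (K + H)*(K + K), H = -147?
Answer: 864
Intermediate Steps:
q(K) = 2*K*(-147 + K) (q(K) = (K - 147)*(K + K) = (-147 + K)*(2*K) = 2*K*(-147 + K))
-q(u(12)) = -2*3*(-147 + 3) = -2*3*(-144) = -1*(-864) = 864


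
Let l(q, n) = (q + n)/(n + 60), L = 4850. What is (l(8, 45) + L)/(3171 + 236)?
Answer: 509303/357735 ≈ 1.4237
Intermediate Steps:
l(q, n) = (n + q)/(60 + n)
(l(8, 45) + L)/(3171 + 236) = ((45 + 8)/(60 + 45) + 4850)/(3171 + 236) = (53/105 + 4850)/3407 = ((1/105)*53 + 4850)*(1/3407) = (53/105 + 4850)*(1/3407) = (509303/105)*(1/3407) = 509303/357735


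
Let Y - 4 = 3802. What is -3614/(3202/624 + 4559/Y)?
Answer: -2145761904/3757907 ≈ -571.00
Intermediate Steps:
Y = 3806 (Y = 4 + 3802 = 3806)
-3614/(3202/624 + 4559/Y) = -3614/(3202/624 + 4559/3806) = -3614/(3202*(1/624) + 4559*(1/3806)) = -3614/(1601/312 + 4559/3806) = -3614/3757907/593736 = -3614*593736/3757907 = -2145761904/3757907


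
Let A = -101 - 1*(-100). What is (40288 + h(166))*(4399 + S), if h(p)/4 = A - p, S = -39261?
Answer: -1381232440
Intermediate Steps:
A = -1 (A = -101 + 100 = -1)
h(p) = -4 - 4*p (h(p) = 4*(-1 - p) = -4 - 4*p)
(40288 + h(166))*(4399 + S) = (40288 + (-4 - 4*166))*(4399 - 39261) = (40288 + (-4 - 664))*(-34862) = (40288 - 668)*(-34862) = 39620*(-34862) = -1381232440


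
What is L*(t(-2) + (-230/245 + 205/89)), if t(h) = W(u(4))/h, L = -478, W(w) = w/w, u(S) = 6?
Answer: -1802299/4361 ≈ -413.28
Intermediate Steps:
W(w) = 1
t(h) = 1/h
L*(t(-2) + (-230/245 + 205/89)) = -478*(1/(-2) + (-230/245 + 205/89)) = -478*(-½ + (-230*1/245 + 205*(1/89))) = -478*(-½ + (-46/49 + 205/89)) = -478*(-½ + 5951/4361) = -478*7541/8722 = -1802299/4361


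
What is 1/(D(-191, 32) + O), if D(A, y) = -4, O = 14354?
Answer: 1/14350 ≈ 6.9686e-5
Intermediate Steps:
1/(D(-191, 32) + O) = 1/(-4 + 14354) = 1/14350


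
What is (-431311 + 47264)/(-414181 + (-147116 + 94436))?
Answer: 384047/466861 ≈ 0.82262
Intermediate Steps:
(-431311 + 47264)/(-414181 + (-147116 + 94436)) = -384047/(-414181 - 52680) = -384047/(-466861) = -384047*(-1/466861) = 384047/466861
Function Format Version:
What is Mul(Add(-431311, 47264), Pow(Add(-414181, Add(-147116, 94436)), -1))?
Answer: Rational(384047, 466861) ≈ 0.82262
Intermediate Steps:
Mul(Add(-431311, 47264), Pow(Add(-414181, Add(-147116, 94436)), -1)) = Mul(-384047, Pow(Add(-414181, -52680), -1)) = Mul(-384047, Pow(-466861, -1)) = Mul(-384047, Rational(-1, 466861)) = Rational(384047, 466861)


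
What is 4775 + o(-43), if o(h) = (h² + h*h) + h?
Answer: 8430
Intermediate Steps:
o(h) = h + 2*h² (o(h) = (h² + h²) + h = 2*h² + h = h + 2*h²)
4775 + o(-43) = 4775 - 43*(1 + 2*(-43)) = 4775 - 43*(1 - 86) = 4775 - 43*(-85) = 4775 + 3655 = 8430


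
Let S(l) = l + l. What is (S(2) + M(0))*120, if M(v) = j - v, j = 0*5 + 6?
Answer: 1200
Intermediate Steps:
j = 6 (j = 0 + 6 = 6)
S(l) = 2*l
M(v) = 6 - v
(S(2) + M(0))*120 = (2*2 + (6 - 1*0))*120 = (4 + (6 + 0))*120 = (4 + 6)*120 = 10*120 = 1200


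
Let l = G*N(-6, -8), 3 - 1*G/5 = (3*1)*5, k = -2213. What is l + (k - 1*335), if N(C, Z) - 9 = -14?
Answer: -2248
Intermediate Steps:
N(C, Z) = -5 (N(C, Z) = 9 - 14 = -5)
G = -60 (G = 15 - 5*3*1*5 = 15 - 15*5 = 15 - 5*15 = 15 - 75 = -60)
l = 300 (l = -60*(-5) = 300)
l + (k - 1*335) = 300 + (-2213 - 1*335) = 300 + (-2213 - 335) = 300 - 2548 = -2248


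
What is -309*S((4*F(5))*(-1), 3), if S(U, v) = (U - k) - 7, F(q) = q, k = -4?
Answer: 7107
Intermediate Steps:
S(U, v) = -3 + U (S(U, v) = (U - 1*(-4)) - 7 = (U + 4) - 7 = (4 + U) - 7 = -3 + U)
-309*S((4*F(5))*(-1), 3) = -309*(-3 + (4*5)*(-1)) = -309*(-3 + 20*(-1)) = -309*(-3 - 20) = -309*(-23) = 7107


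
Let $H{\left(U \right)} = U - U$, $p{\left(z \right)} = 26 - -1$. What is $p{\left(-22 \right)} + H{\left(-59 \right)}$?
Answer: $27$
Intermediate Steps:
$p{\left(z \right)} = 27$ ($p{\left(z \right)} = 26 + 1 = 27$)
$H{\left(U \right)} = 0$
$p{\left(-22 \right)} + H{\left(-59 \right)} = 27 + 0 = 27$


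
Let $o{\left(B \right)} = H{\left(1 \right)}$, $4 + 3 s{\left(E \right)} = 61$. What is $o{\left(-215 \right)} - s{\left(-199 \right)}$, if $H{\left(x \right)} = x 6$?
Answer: $-13$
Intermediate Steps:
$s{\left(E \right)} = 19$ ($s{\left(E \right)} = - \frac{4}{3} + \frac{1}{3} \cdot 61 = - \frac{4}{3} + \frac{61}{3} = 19$)
$H{\left(x \right)} = 6 x$
$o{\left(B \right)} = 6$ ($o{\left(B \right)} = 6 \cdot 1 = 6$)
$o{\left(-215 \right)} - s{\left(-199 \right)} = 6 - 19 = -13$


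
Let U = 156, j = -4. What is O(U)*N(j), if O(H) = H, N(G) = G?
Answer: -624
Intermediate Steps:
O(U)*N(j) = 156*(-4) = -624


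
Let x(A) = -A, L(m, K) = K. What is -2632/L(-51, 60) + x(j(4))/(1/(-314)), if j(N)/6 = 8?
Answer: 225422/15 ≈ 15028.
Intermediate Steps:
j(N) = 48 (j(N) = 6*8 = 48)
-2632/L(-51, 60) + x(j(4))/(1/(-314)) = -2632/60 + (-1*48)/(1/(-314)) = -2632*1/60 - 48/(-1/314) = -658/15 - 48*(-314) = -658/15 + 15072 = 225422/15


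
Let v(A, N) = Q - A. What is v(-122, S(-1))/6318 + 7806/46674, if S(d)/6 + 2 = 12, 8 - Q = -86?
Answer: 61111/303381 ≈ 0.20143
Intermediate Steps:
Q = 94 (Q = 8 - 1*(-86) = 8 + 86 = 94)
S(d) = 60 (S(d) = -12 + 6*12 = -12 + 72 = 60)
v(A, N) = 94 - A
v(-122, S(-1))/6318 + 7806/46674 = (94 - 1*(-122))/6318 + 7806/46674 = (94 + 122)*(1/6318) + 7806*(1/46674) = 216*(1/6318) + 1301/7779 = 4/117 + 1301/7779 = 61111/303381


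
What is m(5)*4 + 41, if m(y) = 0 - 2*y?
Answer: 1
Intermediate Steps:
m(y) = -2*y
m(5)*4 + 41 = -2*5*4 + 41 = -10*4 + 41 = -40 + 41 = 1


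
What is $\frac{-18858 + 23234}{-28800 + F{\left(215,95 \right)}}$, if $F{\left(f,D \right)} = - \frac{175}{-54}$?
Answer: $- \frac{236304}{1555025} \approx -0.15196$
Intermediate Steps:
$F{\left(f,D \right)} = \frac{175}{54}$ ($F{\left(f,D \right)} = \left(-175\right) \left(- \frac{1}{54}\right) = \frac{175}{54}$)
$\frac{-18858 + 23234}{-28800 + F{\left(215,95 \right)}} = \frac{-18858 + 23234}{-28800 + \frac{175}{54}} = \frac{4376}{- \frac{1555025}{54}} = 4376 \left(- \frac{54}{1555025}\right) = - \frac{236304}{1555025}$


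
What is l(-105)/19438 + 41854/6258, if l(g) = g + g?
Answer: 203060968/30410751 ≈ 6.6773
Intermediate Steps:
l(g) = 2*g
l(-105)/19438 + 41854/6258 = (2*(-105))/19438 + 41854/6258 = -210*1/19438 + 41854*(1/6258) = -105/9719 + 20927/3129 = 203060968/30410751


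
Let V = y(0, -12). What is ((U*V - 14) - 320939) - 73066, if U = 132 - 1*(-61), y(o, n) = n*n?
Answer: -366227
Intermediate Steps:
y(o, n) = n²
V = 144 (V = (-12)² = 144)
U = 193 (U = 132 + 61 = 193)
((U*V - 14) - 320939) - 73066 = ((193*144 - 14) - 320939) - 73066 = ((27792 - 14) - 320939) - 73066 = (27778 - 320939) - 73066 = -293161 - 73066 = -366227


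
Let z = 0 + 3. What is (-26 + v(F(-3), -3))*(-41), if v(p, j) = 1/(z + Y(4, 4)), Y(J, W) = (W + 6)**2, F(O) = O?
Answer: 109757/103 ≈ 1065.6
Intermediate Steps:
Y(J, W) = (6 + W)**2
z = 3
v(p, j) = 1/103 (v(p, j) = 1/(3 + (6 + 4)**2) = 1/(3 + 10**2) = 1/(3 + 100) = 1/103)
(-26 + v(F(-3), -3))*(-41) = (-26 + 1/103)*(-41) = -2677/103*(-41) = 109757/103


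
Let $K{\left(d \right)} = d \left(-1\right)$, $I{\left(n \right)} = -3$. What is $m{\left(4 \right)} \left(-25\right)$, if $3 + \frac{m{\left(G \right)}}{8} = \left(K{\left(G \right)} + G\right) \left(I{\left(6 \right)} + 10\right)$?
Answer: $600$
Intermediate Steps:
$K{\left(d \right)} = - d$
$m{\left(G \right)} = -24$ ($m{\left(G \right)} = -24 + 8 \left(- G + G\right) \left(-3 + 10\right) = -24 + 8 \cdot 0 \cdot 7 = -24 + 8 \cdot 0 = -24 + 0 = -24$)
$m{\left(4 \right)} \left(-25\right) = \left(-24\right) \left(-25\right) = 600$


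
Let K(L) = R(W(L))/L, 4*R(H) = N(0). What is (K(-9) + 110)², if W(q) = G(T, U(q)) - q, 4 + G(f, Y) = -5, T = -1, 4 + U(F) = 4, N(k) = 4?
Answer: 978121/81 ≈ 12076.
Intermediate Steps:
U(F) = 0 (U(F) = -4 + 4 = 0)
G(f, Y) = -9 (G(f, Y) = -4 - 5 = -9)
W(q) = -9 - q
R(H) = 1 (R(H) = (¼)*4 = 1)
K(L) = 1/L
(K(-9) + 110)² = (1/(-9) + 110)² = (-⅑ + 110)² = (989/9)² = 978121/81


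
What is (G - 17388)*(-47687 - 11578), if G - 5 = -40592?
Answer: 3435888375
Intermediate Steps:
G = -40587 (G = 5 - 40592 = -40587)
(G - 17388)*(-47687 - 11578) = (-40587 - 17388)*(-47687 - 11578) = -57975*(-59265) = 3435888375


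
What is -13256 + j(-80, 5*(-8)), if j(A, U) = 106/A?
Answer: -530293/40 ≈ -13257.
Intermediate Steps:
-13256 + j(-80, 5*(-8)) = -13256 + 106/(-80) = -13256 + 106*(-1/80) = -13256 - 53/40 = -530293/40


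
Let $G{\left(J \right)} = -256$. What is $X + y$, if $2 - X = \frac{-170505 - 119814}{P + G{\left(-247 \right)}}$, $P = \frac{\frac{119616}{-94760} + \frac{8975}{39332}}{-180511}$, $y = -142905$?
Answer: $- \frac{3100980015043565504113}{21529042905849451} \approx -1.4404 \cdot 10^{5}$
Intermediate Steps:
$P = \frac{481783189}{84097825732940}$ ($P = \left(119616 \left(- \frac{1}{94760}\right) + 8975 \cdot \frac{1}{39332}\right) \left(- \frac{1}{180511}\right) = \left(- \frac{14952}{11845} + \frac{8975}{39332}\right) \left(- \frac{1}{180511}\right) = \left(- \frac{481783189}{465887540}\right) \left(- \frac{1}{180511}\right) = \frac{481783189}{84097825732940} \approx 5.7288 \cdot 10^{-6}$)
$X = - \frac{24372138583149708958}{21529042905849451}$ ($X = 2 - \frac{-170505 - 119814}{\frac{481783189}{84097825732940} - 256} = 2 - - \frac{290319}{- \frac{21529042905849451}{84097825732940}} = 2 - \left(-290319\right) \left(- \frac{84097825732940}{21529042905849451}\right) = 2 - \frac{24415196668961407860}{21529042905849451} = - \frac{24372138583149708958}{21529042905849451} \approx -1132.1$)
$X + y = - \frac{24372138583149708958}{21529042905849451} - 142905 = - \frac{3100980015043565504113}{21529042905849451}$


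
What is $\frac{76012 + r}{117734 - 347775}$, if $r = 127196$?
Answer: $- \frac{203208}{230041} \approx -0.88336$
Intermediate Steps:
$\frac{76012 + r}{117734 - 347775} = \frac{76012 + 127196}{117734 - 347775} = \frac{203208}{-230041} = 203208 \left(- \frac{1}{230041}\right) = - \frac{203208}{230041}$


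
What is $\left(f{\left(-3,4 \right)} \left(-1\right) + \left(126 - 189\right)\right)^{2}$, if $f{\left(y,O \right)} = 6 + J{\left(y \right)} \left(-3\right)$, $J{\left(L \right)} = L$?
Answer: $6084$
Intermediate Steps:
$f{\left(y,O \right)} = 6 - 3 y$ ($f{\left(y,O \right)} = 6 + y \left(-3\right) = 6 - 3 y$)
$\left(f{\left(-3,4 \right)} \left(-1\right) + \left(126 - 189\right)\right)^{2} = \left(\left(6 - -9\right) \left(-1\right) + \left(126 - 189\right)\right)^{2} = \left(\left(6 + 9\right) \left(-1\right) + \left(126 - 189\right)\right)^{2} = \left(15 \left(-1\right) - 63\right)^{2} = \left(-15 - 63\right)^{2} = \left(-78\right)^{2} = 6084$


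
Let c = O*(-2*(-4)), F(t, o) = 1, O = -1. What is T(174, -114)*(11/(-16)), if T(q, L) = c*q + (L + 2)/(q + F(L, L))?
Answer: 23936/25 ≈ 957.44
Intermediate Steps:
c = -8 (c = -(-2)*(-4) = -1*8 = -8)
T(q, L) = -8*q + (2 + L)/(1 + q) (T(q, L) = -8*q + (L + 2)/(q + 1) = -8*q + (2 + L)/(1 + q))
T(174, -114)*(11/(-16)) = ((2 - 114 - 8*174 - 8*174²)/(1 + 174))*(11/(-16)) = ((2 - 114 - 1392 - 8*30276)/175)*(11*(-1/16)) = ((2 - 114 - 1392 - 242208)/175)*(-11/16) = ((1/175)*(-243712))*(-11/16) = -34816/25*(-11/16) = 23936/25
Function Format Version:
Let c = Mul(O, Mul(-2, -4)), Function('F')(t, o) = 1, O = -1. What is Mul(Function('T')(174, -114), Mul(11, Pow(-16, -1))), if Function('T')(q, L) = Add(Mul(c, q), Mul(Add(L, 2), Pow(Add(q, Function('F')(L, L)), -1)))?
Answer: Rational(23936, 25) ≈ 957.44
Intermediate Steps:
c = -8 (c = Mul(-1, Mul(-2, -4)) = Mul(-1, 8) = -8)
Function('T')(q, L) = Add(Mul(-8, q), Mul(Pow(Add(1, q), -1), Add(2, L))) (Function('T')(q, L) = Add(Mul(-8, q), Mul(Add(L, 2), Pow(Add(q, 1), -1))) = Add(Mul(-8, q), Mul(Add(2, L), Pow(Add(1, q), -1))) = Add(Mul(-8, q), Mul(Pow(Add(1, q), -1), Add(2, L))))
Mul(Function('T')(174, -114), Mul(11, Pow(-16, -1))) = Mul(Mul(Pow(Add(1, 174), -1), Add(2, -114, Mul(-8, 174), Mul(-8, Pow(174, 2)))), Mul(11, Pow(-16, -1))) = Mul(Mul(Pow(175, -1), Add(2, -114, -1392, Mul(-8, 30276))), Mul(11, Rational(-1, 16))) = Mul(Mul(Rational(1, 175), Add(2, -114, -1392, -242208)), Rational(-11, 16)) = Mul(Mul(Rational(1, 175), -243712), Rational(-11, 16)) = Mul(Rational(-34816, 25), Rational(-11, 16)) = Rational(23936, 25)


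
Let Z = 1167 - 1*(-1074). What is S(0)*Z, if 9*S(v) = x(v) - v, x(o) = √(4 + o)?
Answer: 498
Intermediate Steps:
S(v) = -v/9 + √(4 + v)/9 (S(v) = (√(4 + v) - v)/9 = -v/9 + √(4 + v)/9)
Z = 2241 (Z = 1167 + 1074 = 2241)
S(0)*Z = (-⅑*0 + √(4 + 0)/9)*2241 = (0 + √4/9)*2241 = (0 + (⅑)*2)*2241 = (0 + 2/9)*2241 = (2/9)*2241 = 498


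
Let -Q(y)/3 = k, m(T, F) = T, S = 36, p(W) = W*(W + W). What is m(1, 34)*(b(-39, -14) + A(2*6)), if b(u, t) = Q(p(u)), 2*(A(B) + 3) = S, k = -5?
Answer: 30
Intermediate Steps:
p(W) = 2*W² (p(W) = W*(2*W) = 2*W²)
Q(y) = 15 (Q(y) = -3*(-5) = 15)
A(B) = 15 (A(B) = -3 + (½)*36 = -3 + 18 = 15)
b(u, t) = 15
m(1, 34)*(b(-39, -14) + A(2*6)) = 1*(15 + 15) = 1*30 = 30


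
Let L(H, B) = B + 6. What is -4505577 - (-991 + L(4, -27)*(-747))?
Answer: -4520273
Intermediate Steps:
L(H, B) = 6 + B
-4505577 - (-991 + L(4, -27)*(-747)) = -4505577 - (-991 + (6 - 27)*(-747)) = -4505577 - (-991 - 21*(-747)) = -4505577 - (-991 + 15687) = -4505577 - 1*14696 = -4505577 - 14696 = -4520273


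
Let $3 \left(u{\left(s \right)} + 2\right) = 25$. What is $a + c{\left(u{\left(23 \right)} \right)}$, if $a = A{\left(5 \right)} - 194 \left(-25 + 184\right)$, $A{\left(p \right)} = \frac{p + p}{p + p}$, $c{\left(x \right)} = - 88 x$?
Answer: $- \frac{94207}{3} \approx -31402.0$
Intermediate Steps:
$u{\left(s \right)} = \frac{19}{3}$ ($u{\left(s \right)} = -2 + \frac{1}{3} \cdot 25 = -2 + \frac{25}{3} = \frac{19}{3}$)
$A{\left(p \right)} = 1$ ($A{\left(p \right)} = \frac{2 p}{2 p} = 2 p \frac{1}{2 p} = 1$)
$a = -30845$ ($a = 1 - 194 \left(-25 + 184\right) = 1 - 194 \cdot 159 = 1 - 30846 = -30845$)
$a + c{\left(u{\left(23 \right)} \right)} = -30845 - \frac{1672}{3} = - \frac{94207}{3}$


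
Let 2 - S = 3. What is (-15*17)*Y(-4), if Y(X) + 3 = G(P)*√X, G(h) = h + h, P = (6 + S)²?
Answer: 765 - 25500*I ≈ 765.0 - 25500.0*I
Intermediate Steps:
S = -1 (S = 2 - 1*3 = 2 - 3 = -1)
P = 25 (P = (6 - 1)² = 5² = 25)
G(h) = 2*h
Y(X) = -3 + 50*√X (Y(X) = -3 + (2*25)*√X = -3 + 50*√X)
(-15*17)*Y(-4) = (-15*17)*(-3 + 50*√(-4)) = -255*(-3 + 50*(2*I)) = -255*(-3 + 100*I) = 765 - 25500*I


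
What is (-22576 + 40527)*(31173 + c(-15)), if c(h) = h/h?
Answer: 559604474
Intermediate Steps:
c(h) = 1
(-22576 + 40527)*(31173 + c(-15)) = (-22576 + 40527)*(31173 + 1) = 17951*31174 = 559604474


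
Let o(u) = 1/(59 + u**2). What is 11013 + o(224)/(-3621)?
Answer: 2003274997154/181900935 ≈ 11013.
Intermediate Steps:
11013 + o(224)/(-3621) = 11013 + 1/((59 + 224**2)*(-3621)) = 11013 - 1/3621/(59 + 50176) = 11013 - 1/3621/50235 = 11013 + (1/50235)*(-1/3621) = 11013 - 1/181900935 = 2003274997154/181900935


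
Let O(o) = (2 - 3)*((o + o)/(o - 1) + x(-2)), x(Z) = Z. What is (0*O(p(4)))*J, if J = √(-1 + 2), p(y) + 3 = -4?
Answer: 0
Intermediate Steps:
p(y) = -7 (p(y) = -3 - 4 = -7)
J = 1 (J = √1 = 1)
O(o) = 2 - 2*o/(-1 + o) (O(o) = (2 - 3)*((o + o)/(o - 1) - 2) = -((2*o)/(-1 + o) - 2) = -(2*o/(-1 + o) - 2) = -(-2 + 2*o/(-1 + o)) = 2 - 2*o/(-1 + o))
(0*O(p(4)))*J = (0*(-2/(-1 - 7)))*1 = (0*(-2/(-8)))*1 = (0*(-2*(-⅛)))*1 = (0*(¼))*1 = 0*1 = 0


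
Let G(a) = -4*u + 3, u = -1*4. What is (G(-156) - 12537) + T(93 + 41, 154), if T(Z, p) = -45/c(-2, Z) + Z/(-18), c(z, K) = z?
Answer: -225053/18 ≈ -12503.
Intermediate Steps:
T(Z, p) = 45/2 - Z/18 (T(Z, p) = -45/(-2) + Z/(-18) = -45*(-½) + Z*(-1/18) = 45/2 - Z/18)
u = -4
G(a) = 19 (G(a) = -4*(-4) + 3 = 16 + 3 = 19)
(G(-156) - 12537) + T(93 + 41, 154) = (19 - 12537) + (45/2 - (93 + 41)/18) = -12518 + (45/2 - 1/18*134) = -12518 + (45/2 - 67/9) = -12518 + 271/18 = -225053/18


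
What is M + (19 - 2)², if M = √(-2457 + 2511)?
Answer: 289 + 3*√6 ≈ 296.35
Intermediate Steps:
M = 3*√6 (M = √54 = 3*√6 ≈ 7.3485)
M + (19 - 2)² = 3*√6 + (19 - 2)² = 3*√6 + 17² = 3*√6 + 289 = 289 + 3*√6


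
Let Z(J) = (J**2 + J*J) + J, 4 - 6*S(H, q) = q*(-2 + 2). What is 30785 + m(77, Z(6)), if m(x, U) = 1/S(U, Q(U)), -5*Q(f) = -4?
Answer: 61573/2 ≈ 30787.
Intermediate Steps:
Q(f) = 4/5 (Q(f) = -1/5*(-4) = 4/5)
S(H, q) = 2/3 (S(H, q) = 2/3 - q*(-2 + 2)/6 = 2/3 - q*0/6 = 2/3 - 1/6*0 = 2/3 + 0 = 2/3)
Z(J) = J + 2*J**2 (Z(J) = (J**2 + J**2) + J = 2*J**2 + J = J + 2*J**2)
m(x, U) = 3/2 (m(x, U) = 1/(2/3) = 3/2)
30785 + m(77, Z(6)) = 30785 + 3/2 = 61573/2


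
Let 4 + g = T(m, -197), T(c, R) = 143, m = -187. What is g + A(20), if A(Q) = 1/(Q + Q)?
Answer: 5561/40 ≈ 139.02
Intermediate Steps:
A(Q) = 1/(2*Q)
g = 139 (g = -4 + 143 = 139)
g + A(20) = 139 + (½)/20 = 139 + (½)*(1/20) = 139 + 1/40 = 5561/40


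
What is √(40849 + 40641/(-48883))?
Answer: √97608646893958/48883 ≈ 202.11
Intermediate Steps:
√(40849 + 40641/(-48883)) = √(40849 + 40641*(-1/48883)) = √(40849 - 40641/48883) = √(1996781026/48883) = √97608646893958/48883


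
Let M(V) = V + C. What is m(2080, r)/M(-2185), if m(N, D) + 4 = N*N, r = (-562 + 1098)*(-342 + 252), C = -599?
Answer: -360533/232 ≈ -1554.0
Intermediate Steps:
r = -48240 (r = 536*(-90) = -48240)
m(N, D) = -4 + N² (m(N, D) = -4 + N*N = -4 + N²)
M(V) = -599 + V (M(V) = V - 599 = -599 + V)
m(2080, r)/M(-2185) = (-4 + 2080²)/(-599 - 2185) = (-4 + 4326400)/(-2784) = 4326396*(-1/2784) = -360533/232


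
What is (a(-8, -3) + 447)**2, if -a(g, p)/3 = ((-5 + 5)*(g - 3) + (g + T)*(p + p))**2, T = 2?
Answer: 11840481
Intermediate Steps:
a(g, p) = -12*p**2*(2 + g)**2 (a(g, p) = -3*((-5 + 5)*(g - 3) + (g + 2)*(p + p))**2 = -3*(0*(-3 + g) + (2 + g)*(2*p))**2 = -3*(0 + 2*p*(2 + g))**2 = -3*4*p**2*(2 + g)**2 = -12*p**2*(2 + g)**2)
(a(-8, -3) + 447)**2 = (-12*(-3)**2*(2 - 8)**2 + 447)**2 = (-12*9*(-6)**2 + 447)**2 = (-12*9*36 + 447)**2 = (-3888 + 447)**2 = (-3441)**2 = 11840481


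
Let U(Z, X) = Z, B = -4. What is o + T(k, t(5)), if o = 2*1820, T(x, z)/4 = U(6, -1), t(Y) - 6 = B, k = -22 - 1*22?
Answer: 3664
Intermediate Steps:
k = -44 (k = -22 - 22 = -44)
t(Y) = 2 (t(Y) = 6 - 4 = 2)
T(x, z) = 24 (T(x, z) = 4*6 = 24)
o = 3640
o + T(k, t(5)) = 3640 + 24 = 3664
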